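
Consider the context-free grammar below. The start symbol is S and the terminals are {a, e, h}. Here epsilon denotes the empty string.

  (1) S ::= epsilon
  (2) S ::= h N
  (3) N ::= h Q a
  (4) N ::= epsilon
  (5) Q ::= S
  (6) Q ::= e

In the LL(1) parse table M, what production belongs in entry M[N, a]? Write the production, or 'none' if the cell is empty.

FIRST(S) = {epsilon, h}
FIRST(N) = {epsilon, h}
FIRST(Q) = {epsilon, e, h}  (via S)
FOLLOW(S) includes $ since S is the start symbol.
FOLLOW(S): in Q::=S, the suffix after S is empty, so FOLLOW(S) ⊇ FOLLOW(Q) = {a}. Thus FOLLOW(S) = {$, a}.
FOLLOW(N): in S::=h N, the suffix after N is empty, so FOLLOW(N) ⊇ FOLLOW(S) = {$, a}. Thus FOLLOW(N) = {$, a}.
For N ::= h Q a: FIRST(h Q a) = {h}, so it goes in M[N, t] for t ∈ {h}.
For N ::= epsilon: FIRST(epsilon) = {epsilon}, so it goes in M[N, t] for t ∈ {}; since epsilon ∈ FIRST, also for every t ∈ FOLLOW(N) = {$, a}.

N ::= epsilon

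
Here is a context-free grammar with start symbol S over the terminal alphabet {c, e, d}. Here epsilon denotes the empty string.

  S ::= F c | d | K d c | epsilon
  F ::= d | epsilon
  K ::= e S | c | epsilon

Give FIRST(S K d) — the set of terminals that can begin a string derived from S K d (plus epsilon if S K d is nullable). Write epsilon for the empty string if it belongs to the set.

FIRST(F) = {epsilon, d}
FIRST(K) = {epsilon, c, e}
FIRST(S) = {epsilon, c, d, e}  (via F c, K d c)
FIRST(S K d): take FIRST of each symbol in turn, carrying on past any symbol whose FIRST contains epsilon; result {c, d, e}.

{c, d, e}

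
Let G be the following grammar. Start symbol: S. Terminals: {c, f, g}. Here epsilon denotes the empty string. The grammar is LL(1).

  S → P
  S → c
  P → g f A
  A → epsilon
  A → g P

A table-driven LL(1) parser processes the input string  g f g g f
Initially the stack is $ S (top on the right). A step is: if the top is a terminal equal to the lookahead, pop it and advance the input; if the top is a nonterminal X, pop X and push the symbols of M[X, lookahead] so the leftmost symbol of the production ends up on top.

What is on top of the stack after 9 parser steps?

A

     Stack    Input        Action
  1  $ S      g f g g f $  expand S → P
  2  $ P      g f g g f $  expand P → g f A
  3  $ A f g  g f g g f $  match g
  4  $ A f    f g g f $    match f
  5  $ A      g g f $      expand A → g P
  6  $ P g    g g f $      match g
  7  $ P      g f $        expand P → g f A
  8  $ A f g  g f $        match g
  9  $ A f    f $          match f
Stack after step 9: $ A (top = A).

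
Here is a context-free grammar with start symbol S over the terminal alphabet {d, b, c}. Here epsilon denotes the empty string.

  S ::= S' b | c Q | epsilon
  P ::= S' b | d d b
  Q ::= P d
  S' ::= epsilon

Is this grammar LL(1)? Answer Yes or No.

Yes

FIRST(S) = {epsilon, b, c}
FIRST(P) = {b, d}
FIRST(Q) = {b, d}
FIRST(S') = {epsilon}
FOLLOW(S) = {$}
FOLLOW(P) = {d}
FOLLOW(Q) = {$}
FOLLOW(S') = {b}
Each cell of M receives at most one production.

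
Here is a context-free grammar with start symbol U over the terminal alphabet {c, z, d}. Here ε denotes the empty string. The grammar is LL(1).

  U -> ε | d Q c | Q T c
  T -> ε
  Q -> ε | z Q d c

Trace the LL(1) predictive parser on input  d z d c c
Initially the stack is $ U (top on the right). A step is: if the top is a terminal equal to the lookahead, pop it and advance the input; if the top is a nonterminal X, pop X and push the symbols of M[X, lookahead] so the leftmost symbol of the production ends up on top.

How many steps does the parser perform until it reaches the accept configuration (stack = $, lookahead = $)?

step 1: stack=$ U  input=d z d c c $  — expand U -> d Q c
step 2: stack=$ c Q d  input=d z d c c $  — match d
step 3: stack=$ c Q  input=z d c c $  — expand Q -> z Q d c
step 4: stack=$ c c d Q z  input=z d c c $  — match z
step 5: stack=$ c c d Q  input=d c c $  — expand Q -> ε
step 6: stack=$ c c d  input=d c c $  — match d
step 7: stack=$ c c  input=c c $  — match c
step 8: stack=$ c  input=c $  — match c
Accept reached after 8 steps.

8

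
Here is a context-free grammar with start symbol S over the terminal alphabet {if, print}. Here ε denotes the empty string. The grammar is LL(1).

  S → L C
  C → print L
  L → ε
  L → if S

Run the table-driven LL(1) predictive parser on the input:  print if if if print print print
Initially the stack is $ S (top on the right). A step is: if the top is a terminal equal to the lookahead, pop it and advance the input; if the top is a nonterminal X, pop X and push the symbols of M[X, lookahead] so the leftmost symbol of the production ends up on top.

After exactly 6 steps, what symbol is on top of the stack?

step 1: stack=$ S  input=print if if if print print print $  — expand S → L C
step 2: stack=$ C L  input=print if if if print print print $  — expand L → ε
step 3: stack=$ C  input=print if if if print print print $  — expand C → print L
step 4: stack=$ L print  input=print if if if print print print $  — match print
step 5: stack=$ L  input=if if if print print print $  — expand L → if S
step 6: stack=$ S if  input=if if if print print print $  — match if
Stack after step 6: $ S (top = S).

S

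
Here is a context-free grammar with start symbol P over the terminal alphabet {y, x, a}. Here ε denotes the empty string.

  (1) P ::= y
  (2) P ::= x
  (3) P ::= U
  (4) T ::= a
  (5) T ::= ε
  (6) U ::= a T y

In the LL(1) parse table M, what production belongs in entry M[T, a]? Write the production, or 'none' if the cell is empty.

T ::= a

FIRST(T) = {ε, a}
FIRST(U) = {a}
FIRST(P) = {a, x, y}  (via U)
FOLLOW(P) includes $ since P is the start symbol.
FOLLOW(T): in U::=a T y, T is followed by y with FIRST {y}. Thus FOLLOW(T) = {y}.
For T ::= a: FIRST(a) = {a}, so it goes in M[T, t] for t ∈ {a}.
For T ::= ε: FIRST(ε) = {ε}, so it goes in M[T, t] for t ∈ {}; since ε ∈ FIRST, also for every t ∈ FOLLOW(T) = {y}.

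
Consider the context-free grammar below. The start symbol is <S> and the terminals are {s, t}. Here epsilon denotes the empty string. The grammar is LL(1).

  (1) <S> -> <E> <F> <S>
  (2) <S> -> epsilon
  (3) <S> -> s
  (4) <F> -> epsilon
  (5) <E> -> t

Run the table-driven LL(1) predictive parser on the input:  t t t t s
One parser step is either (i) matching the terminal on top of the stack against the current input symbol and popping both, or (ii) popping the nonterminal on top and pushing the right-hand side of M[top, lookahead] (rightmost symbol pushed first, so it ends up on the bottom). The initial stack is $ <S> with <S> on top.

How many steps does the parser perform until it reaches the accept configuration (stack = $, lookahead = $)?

      Stack          Input        Action
   1  $ <S>          t t t t s $  expand <S> -> <E> <F> <S>
   2  $ <S> <F> <E>  t t t t s $  expand <E> -> t
   3  $ <S> <F> t    t t t t s $  match t
   4  $ <S> <F>      t t t s $    expand <F> -> epsilon
   5  $ <S>          t t t s $    expand <S> -> <E> <F> <S>
   6  $ <S> <F> <E>  t t t s $    expand <E> -> t
   7  $ <S> <F> t    t t t s $    match t
   8  $ <S> <F>      t t s $      expand <F> -> epsilon
   9  $ <S>          t t s $      expand <S> -> <E> <F> <S>
  10  $ <S> <F> <E>  t t s $      expand <E> -> t
  11  $ <S> <F> t    t t s $      match t
  12  $ <S> <F>      t s $        expand <F> -> epsilon
  13  $ <S>          t s $        expand <S> -> <E> <F> <S>
  14  $ <S> <F> <E>  t s $        expand <E> -> t
  15  $ <S> <F> t    t s $        match t
  16  $ <S> <F>      s $          expand <F> -> epsilon
  17  $ <S>          s $          expand <S> -> s
  18  $ s            s $          match s
Accept reached after 18 steps.

18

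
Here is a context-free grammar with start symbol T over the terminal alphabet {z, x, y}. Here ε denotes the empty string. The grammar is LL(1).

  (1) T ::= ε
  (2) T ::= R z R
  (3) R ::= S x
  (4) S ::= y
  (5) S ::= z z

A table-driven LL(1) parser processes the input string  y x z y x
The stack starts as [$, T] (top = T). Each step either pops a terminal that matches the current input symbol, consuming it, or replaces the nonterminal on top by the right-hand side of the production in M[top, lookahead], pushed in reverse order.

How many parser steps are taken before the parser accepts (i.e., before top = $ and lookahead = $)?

step 1: stack=$ T  input=y x z y x $  — expand T ::= R z R
step 2: stack=$ R z R  input=y x z y x $  — expand R ::= S x
step 3: stack=$ R z x S  input=y x z y x $  — expand S ::= y
step 4: stack=$ R z x y  input=y x z y x $  — match y
step 5: stack=$ R z x  input=x z y x $  — match x
step 6: stack=$ R z  input=z y x $  — match z
step 7: stack=$ R  input=y x $  — expand R ::= S x
step 8: stack=$ x S  input=y x $  — expand S ::= y
step 9: stack=$ x y  input=y x $  — match y
step 10: stack=$ x  input=x $  — match x
Accept reached after 10 steps.

10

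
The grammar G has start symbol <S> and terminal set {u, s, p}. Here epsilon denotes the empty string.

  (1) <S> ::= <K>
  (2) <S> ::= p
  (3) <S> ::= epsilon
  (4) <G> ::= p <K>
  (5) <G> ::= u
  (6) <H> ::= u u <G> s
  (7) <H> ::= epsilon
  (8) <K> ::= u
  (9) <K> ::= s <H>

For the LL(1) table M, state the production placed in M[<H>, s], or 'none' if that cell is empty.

FIRST(<G>) = {p, u}
FIRST(<H>) = {epsilon, u}
FIRST(<K>) = {s, u}
FIRST(<S>) = {epsilon, p, s, u}  (via <K>)
FOLLOW(<S>) includes $ since <S> is the start symbol.
FOLLOW(<K>): in <S>::=<K>, the suffix after <K> is empty, so FOLLOW(<K>) ⊇ FOLLOW(<S>) = {$}; in <G>::=p <K>, the suffix after <K> is empty, so FOLLOW(<K>) ⊇ FOLLOW(<G>) = {s}. Thus FOLLOW(<K>) = {$, s}.
FOLLOW(<H>): in <K>::=s <H>, the suffix after <H> is empty, so FOLLOW(<H>) ⊇ FOLLOW(<K>) = {$, s}. Thus FOLLOW(<H>) = {$, s}.
For <H> ::= u u <G> s: FIRST(u u <G> s) = {u}, so it goes in M[<H>, t] for t ∈ {u}.
For <H> ::= epsilon: FIRST(epsilon) = {epsilon}, so it goes in M[<H>, t] for t ∈ {}; since epsilon ∈ FIRST, also for every t ∈ FOLLOW(<H>) = {$, s}.

<H> ::= epsilon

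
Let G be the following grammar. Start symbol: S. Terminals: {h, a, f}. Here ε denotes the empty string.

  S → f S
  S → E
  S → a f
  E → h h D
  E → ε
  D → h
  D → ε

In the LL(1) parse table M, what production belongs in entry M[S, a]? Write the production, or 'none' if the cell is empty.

FIRST(E): from E→h h D we get {h}; from E→ε we get {ε}. So FIRST(E) = {ε, h}.
FIRST(D): from D→h we get {h}; from D→ε we get {ε}. So FIRST(D) = {ε, h}.
FIRST(S): from S→f S we get {f}; from S→E we get {ε, h}; from S→a f we get {a}. So FIRST(S) = {ε, a, f, h}.
FOLLOW(S) includes $ since S is the start symbol.
FOLLOW(S): in S→f S, the suffix after S is empty (adds nothing new). Thus FOLLOW(S) = {$}.
For S → f S: FIRST(f S) = {f}, so it goes in M[S, t] for t ∈ {f}.
For S → E: FIRST(E) = {ε, h}, so it goes in M[S, t] for t ∈ {h}; since ε ∈ FIRST, also for every t ∈ FOLLOW(S) = {$}.
For S → a f: FIRST(a f) = {a}, so it goes in M[S, t] for t ∈ {a}.

S → a f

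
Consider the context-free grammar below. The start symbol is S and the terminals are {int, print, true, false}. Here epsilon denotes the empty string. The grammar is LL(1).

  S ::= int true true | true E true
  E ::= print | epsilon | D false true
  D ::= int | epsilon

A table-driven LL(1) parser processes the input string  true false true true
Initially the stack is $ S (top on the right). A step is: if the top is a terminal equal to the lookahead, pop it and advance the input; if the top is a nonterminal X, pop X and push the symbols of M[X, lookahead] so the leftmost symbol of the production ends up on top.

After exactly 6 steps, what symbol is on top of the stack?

     Stack                Input                   Action
  1  $ S                  true false true true $  expand S ::= true E true
  2  $ true E true        true false true true $  match true
  3  $ true E             false true true $       expand E ::= D false true
  4  $ true true false D  false true true $       expand D ::= epsilon
  5  $ true true false    false true true $       match false
  6  $ true true          true true $             match true
Stack after step 6: $ true (top = true).

true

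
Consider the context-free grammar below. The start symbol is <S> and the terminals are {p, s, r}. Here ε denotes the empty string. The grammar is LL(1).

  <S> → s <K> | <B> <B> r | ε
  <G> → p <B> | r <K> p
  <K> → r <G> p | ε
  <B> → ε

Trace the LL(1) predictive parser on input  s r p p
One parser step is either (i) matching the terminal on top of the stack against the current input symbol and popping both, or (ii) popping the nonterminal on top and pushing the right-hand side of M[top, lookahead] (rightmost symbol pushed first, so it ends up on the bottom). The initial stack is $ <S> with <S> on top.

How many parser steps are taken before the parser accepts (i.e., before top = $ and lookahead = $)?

step 1: stack=$ <S>  input=s r p p $  — expand <S> → s <K>
step 2: stack=$ <K> s  input=s r p p $  — match s
step 3: stack=$ <K>  input=r p p $  — expand <K> → r <G> p
step 4: stack=$ p <G> r  input=r p p $  — match r
step 5: stack=$ p <G>  input=p p $  — expand <G> → p <B>
step 6: stack=$ p <B> p  input=p p $  — match p
step 7: stack=$ p <B>  input=p $  — expand <B> → ε
step 8: stack=$ p  input=p $  — match p
Accept reached after 8 steps.

8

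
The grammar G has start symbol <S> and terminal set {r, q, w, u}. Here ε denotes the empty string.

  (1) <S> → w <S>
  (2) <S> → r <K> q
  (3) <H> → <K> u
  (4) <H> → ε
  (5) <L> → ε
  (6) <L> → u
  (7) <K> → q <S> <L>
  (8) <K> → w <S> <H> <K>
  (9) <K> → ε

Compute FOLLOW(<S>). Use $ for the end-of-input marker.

FIRST(<S>) = {r, w}
FIRST(<L>) = {ε, u}
FIRST(<K>) = {ε, q, w}
FIRST(<H>) = {ε, q, u, w}  (via <K> u)
FOLLOW(<S>) includes $ since <S> is the start symbol.
FOLLOW(<K>): in <S>→r <K> q, <K> is followed by q with FIRST {q}; in <H>→<K> u, <K> is followed by u with FIRST {u}; in <K>→w <S> <H> <K>, the suffix after <K> is empty (adds nothing new). Thus FOLLOW(<K>) = {q, u}.
FOLLOW(<S>): in <S>→w <S>, the suffix after <S> is empty (adds nothing new); in <K>→q <S> <L>, <S> is followed by <L> with FIRST {ε, u}; in <K>→q <S> <L>, the suffix after <S> is nullable, so FOLLOW(<S>) ⊇ FOLLOW(<K>) = {q, u}; in <K>→w <S> <H> <K>, <S> is followed by <H> <K> with FIRST {ε, q, u, w}; in <K>→w <S> <H> <K>, the suffix after <S> is nullable, so FOLLOW(<S>) ⊇ FOLLOW(<K>) = {q, u}. Thus FOLLOW(<S>) = {$, q, u, w}.
FOLLOW(<H>): in <K>→w <S> <H> <K>, <H> is followed by <K> with FIRST {ε, q, w}; in <K>→w <S> <H> <K>, the suffix after <H> is nullable, so FOLLOW(<H>) ⊇ FOLLOW(<K>) = {q, u}. Thus FOLLOW(<H>) = {q, u, w}.
FOLLOW(<L>): in <K>→q <S> <L>, the suffix after <L> is empty, so FOLLOW(<L>) ⊇ FOLLOW(<K>) = {q, u}. Thus FOLLOW(<L>) = {q, u}.

{$, q, u, w}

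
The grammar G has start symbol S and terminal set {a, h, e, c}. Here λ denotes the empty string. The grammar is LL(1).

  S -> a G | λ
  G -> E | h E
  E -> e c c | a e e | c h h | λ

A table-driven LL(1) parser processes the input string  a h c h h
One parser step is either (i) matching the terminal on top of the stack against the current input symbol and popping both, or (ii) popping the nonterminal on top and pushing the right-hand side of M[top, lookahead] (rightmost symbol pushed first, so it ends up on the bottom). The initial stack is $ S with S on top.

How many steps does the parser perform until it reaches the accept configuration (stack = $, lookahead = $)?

8

     Stack    Input        Action
  1  $ S      a h c h h $  expand S -> a G
  2  $ G a    a h c h h $  match a
  3  $ G      h c h h $    expand G -> h E
  4  $ E h    h c h h $    match h
  5  $ E      c h h $      expand E -> c h h
  6  $ h h c  c h h $      match c
  7  $ h h    h h $        match h
  8  $ h      h $          match h
Accept reached after 8 steps.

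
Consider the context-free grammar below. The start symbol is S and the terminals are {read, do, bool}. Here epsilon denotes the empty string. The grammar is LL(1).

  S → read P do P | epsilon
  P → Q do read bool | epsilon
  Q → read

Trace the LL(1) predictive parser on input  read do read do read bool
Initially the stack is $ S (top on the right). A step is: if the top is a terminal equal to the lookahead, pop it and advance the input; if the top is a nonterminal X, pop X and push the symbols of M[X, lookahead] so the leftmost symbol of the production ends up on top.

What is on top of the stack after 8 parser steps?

step 1: stack=$ S  input=read do read do read bool $  — expand S → read P do P
step 2: stack=$ P do P read  input=read do read do read bool $  — match read
step 3: stack=$ P do P  input=do read do read bool $  — expand P → epsilon
step 4: stack=$ P do  input=do read do read bool $  — match do
step 5: stack=$ P  input=read do read bool $  — expand P → Q do read bool
step 6: stack=$ bool read do Q  input=read do read bool $  — expand Q → read
step 7: stack=$ bool read do read  input=read do read bool $  — match read
step 8: stack=$ bool read do  input=do read bool $  — match do
Stack after step 8: $ bool read (top = read).

read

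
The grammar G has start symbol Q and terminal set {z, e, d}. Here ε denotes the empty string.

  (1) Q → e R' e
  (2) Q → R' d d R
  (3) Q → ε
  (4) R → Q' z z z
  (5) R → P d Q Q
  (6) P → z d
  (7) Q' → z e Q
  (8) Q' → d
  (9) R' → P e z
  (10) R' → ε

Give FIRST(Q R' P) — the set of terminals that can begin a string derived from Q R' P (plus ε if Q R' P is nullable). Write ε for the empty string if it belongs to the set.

{d, e, z}

FIRST(P) = {z}
FIRST(Q') = {d, z}
FIRST(R) = {d, z}  (via Q' z z z, P d Q Q)
FIRST(R') = {ε, z}  (via P e z)
FIRST(Q) = {ε, d, e, z}  (via R' d d R)
FIRST(Q R' P): take FIRST of each symbol in turn, carrying on past any symbol whose FIRST contains ε; result {d, e, z}.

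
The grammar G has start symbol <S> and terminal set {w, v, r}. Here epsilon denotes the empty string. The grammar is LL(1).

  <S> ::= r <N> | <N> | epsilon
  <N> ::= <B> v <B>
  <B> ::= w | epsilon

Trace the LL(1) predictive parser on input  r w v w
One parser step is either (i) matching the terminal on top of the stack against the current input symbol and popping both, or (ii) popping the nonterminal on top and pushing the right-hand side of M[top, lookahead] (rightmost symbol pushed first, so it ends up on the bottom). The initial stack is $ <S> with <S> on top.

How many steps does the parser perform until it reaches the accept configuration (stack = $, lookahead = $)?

     Stack        Input      Action
  1  $ <S>        r w v w $  expand <S> ::= r <N>
  2  $ <N> r      r w v w $  match r
  3  $ <N>        w v w $    expand <N> ::= <B> v <B>
  4  $ <B> v <B>  w v w $    expand <B> ::= w
  5  $ <B> v w    w v w $    match w
  6  $ <B> v      v w $      match v
  7  $ <B>        w $        expand <B> ::= w
  8  $ w          w $        match w
Accept reached after 8 steps.

8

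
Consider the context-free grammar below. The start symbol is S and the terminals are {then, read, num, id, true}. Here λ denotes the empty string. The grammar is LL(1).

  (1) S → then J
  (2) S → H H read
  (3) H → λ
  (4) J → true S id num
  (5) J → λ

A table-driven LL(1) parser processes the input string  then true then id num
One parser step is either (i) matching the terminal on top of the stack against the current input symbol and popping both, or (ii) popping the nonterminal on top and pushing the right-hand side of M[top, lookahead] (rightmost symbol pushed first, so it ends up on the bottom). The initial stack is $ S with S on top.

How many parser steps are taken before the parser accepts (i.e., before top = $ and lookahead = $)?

     Stack            Input                    Action
  1  $ S              then true then id num $  expand S → then J
  2  $ J then         then true then id num $  match then
  3  $ J              true then id num $       expand J → true S id num
  4  $ num id S true  true then id num $       match true
  5  $ num id S       then id num $            expand S → then J
  6  $ num id J then  then id num $            match then
  7  $ num id J       id num $                 expand J → λ
  8  $ num id         id num $                 match id
  9  $ num            num $                    match num
Accept reached after 9 steps.

9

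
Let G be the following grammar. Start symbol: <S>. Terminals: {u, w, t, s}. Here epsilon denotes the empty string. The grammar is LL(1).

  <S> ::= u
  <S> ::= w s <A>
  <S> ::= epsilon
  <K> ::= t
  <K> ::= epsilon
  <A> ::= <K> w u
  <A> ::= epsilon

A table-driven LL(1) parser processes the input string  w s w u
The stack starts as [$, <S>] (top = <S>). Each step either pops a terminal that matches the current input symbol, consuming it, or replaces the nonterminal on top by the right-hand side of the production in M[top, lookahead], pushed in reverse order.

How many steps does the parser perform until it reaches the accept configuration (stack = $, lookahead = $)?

step 1: stack=$ <S>  input=w s w u $  — expand <S> ::= w s <A>
step 2: stack=$ <A> s w  input=w s w u $  — match w
step 3: stack=$ <A> s  input=s w u $  — match s
step 4: stack=$ <A>  input=w u $  — expand <A> ::= <K> w u
step 5: stack=$ u w <K>  input=w u $  — expand <K> ::= epsilon
step 6: stack=$ u w  input=w u $  — match w
step 7: stack=$ u  input=u $  — match u
Accept reached after 7 steps.

7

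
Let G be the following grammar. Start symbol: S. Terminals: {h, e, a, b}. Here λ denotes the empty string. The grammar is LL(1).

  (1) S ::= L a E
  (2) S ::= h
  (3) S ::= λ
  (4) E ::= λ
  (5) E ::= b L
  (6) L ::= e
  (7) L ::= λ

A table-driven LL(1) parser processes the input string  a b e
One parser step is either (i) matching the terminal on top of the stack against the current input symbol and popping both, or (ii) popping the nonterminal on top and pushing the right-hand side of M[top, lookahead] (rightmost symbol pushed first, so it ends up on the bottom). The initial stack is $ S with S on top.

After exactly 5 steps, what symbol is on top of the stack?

L

step 1: stack=$ S  input=a b e $  — expand S ::= L a E
step 2: stack=$ E a L  input=a b e $  — expand L ::= λ
step 3: stack=$ E a  input=a b e $  — match a
step 4: stack=$ E  input=b e $  — expand E ::= b L
step 5: stack=$ L b  input=b e $  — match b
Stack after step 5: $ L (top = L).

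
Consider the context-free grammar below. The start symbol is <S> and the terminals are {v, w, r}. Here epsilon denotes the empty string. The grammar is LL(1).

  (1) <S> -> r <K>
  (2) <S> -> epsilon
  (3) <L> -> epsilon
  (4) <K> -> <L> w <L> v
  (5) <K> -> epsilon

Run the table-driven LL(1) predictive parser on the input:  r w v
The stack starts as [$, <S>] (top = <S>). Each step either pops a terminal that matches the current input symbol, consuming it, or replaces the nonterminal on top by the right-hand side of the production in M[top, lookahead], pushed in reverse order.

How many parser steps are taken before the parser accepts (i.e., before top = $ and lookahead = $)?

step 1: stack=$ <S>  input=r w v $  — expand <S> -> r <K>
step 2: stack=$ <K> r  input=r w v $  — match r
step 3: stack=$ <K>  input=w v $  — expand <K> -> <L> w <L> v
step 4: stack=$ v <L> w <L>  input=w v $  — expand <L> -> epsilon
step 5: stack=$ v <L> w  input=w v $  — match w
step 6: stack=$ v <L>  input=v $  — expand <L> -> epsilon
step 7: stack=$ v  input=v $  — match v
Accept reached after 7 steps.

7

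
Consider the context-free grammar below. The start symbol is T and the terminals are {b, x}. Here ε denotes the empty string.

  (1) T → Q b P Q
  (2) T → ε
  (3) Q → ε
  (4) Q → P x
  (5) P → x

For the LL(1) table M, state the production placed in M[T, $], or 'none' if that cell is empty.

T → ε

FIRST(P) = {x}
FIRST(Q) = {ε, x}  (via P x)
FIRST(T) = {ε, b, x}  (via Q b P Q)
FOLLOW(T) includes $ since T is the start symbol.
FOLLOW(T): T appears on no right-hand side. Thus FOLLOW(T) = {$}.
For T → Q b P Q: FIRST(Q b P Q) = {b, x}, so it goes in M[T, t] for t ∈ {b, x}.
For T → ε: FIRST(ε) = {ε}, so it goes in M[T, t] for t ∈ {}; since ε ∈ FIRST, also for every t ∈ FOLLOW(T) = {$}.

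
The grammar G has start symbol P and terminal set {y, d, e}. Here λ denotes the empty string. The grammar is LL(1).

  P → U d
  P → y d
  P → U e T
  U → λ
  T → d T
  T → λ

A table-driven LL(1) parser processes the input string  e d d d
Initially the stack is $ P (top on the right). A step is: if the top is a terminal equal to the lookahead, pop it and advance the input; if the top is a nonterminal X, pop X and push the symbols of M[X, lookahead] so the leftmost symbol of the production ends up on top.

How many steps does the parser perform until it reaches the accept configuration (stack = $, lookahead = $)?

      Stack    Input      Action
   1  $ P      e d d d $  expand P → U e T
   2  $ T e U  e d d d $  expand U → λ
   3  $ T e    e d d d $  match e
   4  $ T      d d d $    expand T → d T
   5  $ T d    d d d $    match d
   6  $ T      d d $      expand T → d T
   7  $ T d    d d $      match d
   8  $ T      d $        expand T → d T
   9  $ T d    d $        match d
  10  $ T      $          expand T → λ
Accept reached after 10 steps.

10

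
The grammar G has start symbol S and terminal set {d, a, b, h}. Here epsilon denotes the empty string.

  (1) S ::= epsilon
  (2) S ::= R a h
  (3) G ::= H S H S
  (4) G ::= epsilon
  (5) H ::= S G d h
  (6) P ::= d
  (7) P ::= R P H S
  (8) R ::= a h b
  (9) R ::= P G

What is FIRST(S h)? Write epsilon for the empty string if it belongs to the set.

FIRST(S) = {epsilon, a, d}  (via R a h)
FIRST(G) = {epsilon, a, d}  (via H S H S)
FIRST(H) = {a, d}  (via S G d h)
FIRST(P) = {a, d}  (via R P H S)
FIRST(R) = {a, d}  (via P G)
FIRST(S h): take FIRST of each symbol in turn, carrying on past any symbol whose FIRST contains epsilon; result {a, d, h}.

{a, d, h}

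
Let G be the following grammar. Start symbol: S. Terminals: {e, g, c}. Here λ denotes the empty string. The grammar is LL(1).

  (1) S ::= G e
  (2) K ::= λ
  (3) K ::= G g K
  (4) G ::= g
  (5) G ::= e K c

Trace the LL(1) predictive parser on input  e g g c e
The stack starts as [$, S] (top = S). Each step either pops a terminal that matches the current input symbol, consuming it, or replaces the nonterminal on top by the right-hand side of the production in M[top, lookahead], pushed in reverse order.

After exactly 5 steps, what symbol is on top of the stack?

g

     Stack        Input        Action
  1  $ S          e g g c e $  expand S ::= G e
  2  $ e G        e g g c e $  expand G ::= e K c
  3  $ e c K e    e g g c e $  match e
  4  $ e c K      g g c e $    expand K ::= G g K
  5  $ e c K g G  g g c e $    expand G ::= g
Stack after step 5: $ e c K g g (top = g).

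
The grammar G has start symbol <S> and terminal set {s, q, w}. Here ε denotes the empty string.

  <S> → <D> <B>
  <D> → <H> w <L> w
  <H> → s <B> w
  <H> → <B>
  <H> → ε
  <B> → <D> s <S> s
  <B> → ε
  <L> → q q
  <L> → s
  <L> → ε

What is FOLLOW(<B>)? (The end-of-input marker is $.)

FIRST(<L>) = {ε, q, s}
FIRST(<S>) = {s, w}  (via <D> <B>)
FIRST(<D>) = {s, w}  (via <H> w <L> w)
FIRST(<B>) = {ε, s, w}  (via <D> s <S> s)
FIRST(<H>) = {ε, s, w}  (via <B>)
FOLLOW(<S>) includes $ since <S> is the start symbol.
FOLLOW(<S>): in <B>→<D> s <S> s, <S> is followed by s with FIRST {s}. Thus FOLLOW(<S>) = {$, s}.
FOLLOW(<D>): in <S>→<D> <B>, <D> is followed by <B> with FIRST {ε, s, w}; in <S>→<D> <B>, the suffix after <D> is nullable, so FOLLOW(<D>) ⊇ FOLLOW(<S>) = {$, s}; in <B>→<D> s <S> s, <D> is followed by s <S> s with FIRST {s}. Thus FOLLOW(<D>) = {$, s, w}.
FOLLOW(<H>): in <D>→<H> w <L> w, <H> is followed by w <L> w with FIRST {w}. Thus FOLLOW(<H>) = {w}.
FOLLOW(<B>): in <S>→<D> <B>, the suffix after <B> is empty, so FOLLOW(<B>) ⊇ FOLLOW(<S>) = {$, s}; in <H>→s <B> w, <B> is followed by w with FIRST {w}; in <H>→<B>, the suffix after <B> is empty, so FOLLOW(<B>) ⊇ FOLLOW(<H>) = {w}. Thus FOLLOW(<B>) = {$, s, w}.
FOLLOW(<L>): in <D>→<H> w <L> w, <L> is followed by w with FIRST {w}. Thus FOLLOW(<L>) = {w}.

{$, s, w}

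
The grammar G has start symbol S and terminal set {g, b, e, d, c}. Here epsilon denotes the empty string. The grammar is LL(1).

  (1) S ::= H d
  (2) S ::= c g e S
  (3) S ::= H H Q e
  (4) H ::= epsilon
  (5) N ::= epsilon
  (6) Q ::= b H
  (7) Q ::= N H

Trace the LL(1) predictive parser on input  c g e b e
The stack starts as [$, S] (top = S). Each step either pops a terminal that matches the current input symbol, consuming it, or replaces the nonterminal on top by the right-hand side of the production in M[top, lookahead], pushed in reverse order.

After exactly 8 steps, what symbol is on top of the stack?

     Stack      Input        Action
  1  $ S        c g e b e $  expand S ::= c g e S
  2  $ S e g c  c g e b e $  match c
  3  $ S e g    g e b e $    match g
  4  $ S e      e b e $      match e
  5  $ S        b e $        expand S ::= H H Q e
  6  $ e Q H H  b e $        expand H ::= epsilon
  7  $ e Q H    b e $        expand H ::= epsilon
  8  $ e Q      b e $        expand Q ::= b H
Stack after step 8: $ e H b (top = b).

b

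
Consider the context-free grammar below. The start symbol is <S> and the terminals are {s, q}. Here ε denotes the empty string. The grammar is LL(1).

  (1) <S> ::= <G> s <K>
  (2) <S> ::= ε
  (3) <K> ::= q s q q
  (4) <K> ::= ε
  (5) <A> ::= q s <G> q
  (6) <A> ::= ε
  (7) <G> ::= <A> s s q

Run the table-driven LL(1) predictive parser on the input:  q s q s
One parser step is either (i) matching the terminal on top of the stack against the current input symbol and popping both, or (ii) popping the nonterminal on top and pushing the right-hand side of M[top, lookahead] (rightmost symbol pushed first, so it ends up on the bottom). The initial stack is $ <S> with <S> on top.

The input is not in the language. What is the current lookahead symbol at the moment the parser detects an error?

$

      Stack                            Input      Action
   1  $ <S>                            q s q s $  expand <S> ::= <G> s <K>
   2  $ <K> s <G>                      q s q s $  expand <G> ::= <A> s s q
   3  $ <K> s q s s <A>                q s q s $  expand <A> ::= q s <G> q
   4  $ <K> s q s s q <G> s q          q s q s $  match q
   5  $ <K> s q s s q <G> s            s q s $    match s
   6  $ <K> s q s s q <G>              q s $      expand <G> ::= <A> s s q
   7  $ <K> s q s s q q s s <A>        q s $      expand <A> ::= q s <G> q
   8  $ <K> s q s s q q s s q <G> s q  q s $      match q
   9  $ <K> s q s s q q s s q <G> s    s $        match s
  10  $ <K> s q s s q q s s q <G>      $          error: M[<G>, $] is empty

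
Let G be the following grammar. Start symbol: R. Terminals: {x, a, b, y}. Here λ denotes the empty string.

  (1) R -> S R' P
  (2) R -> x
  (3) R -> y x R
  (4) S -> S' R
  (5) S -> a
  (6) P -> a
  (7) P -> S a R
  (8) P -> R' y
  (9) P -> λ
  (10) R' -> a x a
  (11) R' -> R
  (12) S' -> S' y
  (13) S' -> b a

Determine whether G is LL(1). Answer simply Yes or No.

No

FIRST(R) = {a, b, x, y}
FIRST(S) = {a, b}
FIRST(P) = {λ, a, b, x, y}
FIRST(R') = {a, b, x, y}
FIRST(S') = {b}
FOLLOW(R) = {$, a, b, x, y}
FOLLOW(S) = {a, b, x, y}
FOLLOW(P) = {$, a, b, x, y}
FOLLOW(R') = {$, a, b, x, y}
FOLLOW(S') = {a, b, x, y}
Cell M[P, a] receives both P -> a and P -> S a R and P -> R' y and P -> λ — the grammar is not LL(1).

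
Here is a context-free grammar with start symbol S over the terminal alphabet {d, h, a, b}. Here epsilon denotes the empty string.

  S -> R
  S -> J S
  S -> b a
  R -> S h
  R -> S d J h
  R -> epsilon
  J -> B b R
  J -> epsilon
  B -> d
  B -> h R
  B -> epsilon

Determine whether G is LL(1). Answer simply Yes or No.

No

FIRST(S) = {epsilon, b, d, h}
FIRST(R) = {epsilon, b, d, h}
FIRST(J) = {epsilon, b, d, h}
FIRST(B) = {epsilon, d, h}
FOLLOW(S) = {$, d, h}
FOLLOW(R) = {$, b, d, h}
FOLLOW(J) = {$, b, d, h}
FOLLOW(B) = {b}
Cell M[J, b] receives both J -> B b R and J -> epsilon — the grammar is not LL(1).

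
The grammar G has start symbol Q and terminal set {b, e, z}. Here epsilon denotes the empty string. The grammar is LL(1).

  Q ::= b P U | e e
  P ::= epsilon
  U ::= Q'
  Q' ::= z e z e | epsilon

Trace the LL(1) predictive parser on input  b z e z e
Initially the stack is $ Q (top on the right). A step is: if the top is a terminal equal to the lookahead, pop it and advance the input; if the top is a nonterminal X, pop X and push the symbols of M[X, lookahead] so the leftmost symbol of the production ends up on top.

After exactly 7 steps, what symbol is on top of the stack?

z

     Stack      Input        Action
  1  $ Q        b z e z e $  expand Q ::= b P U
  2  $ U P b    b z e z e $  match b
  3  $ U P      z e z e $    expand P ::= epsilon
  4  $ U        z e z e $    expand U ::= Q'
  5  $ Q'       z e z e $    expand Q' ::= z e z e
  6  $ e z e z  z e z e $    match z
  7  $ e z e    e z e $      match e
Stack after step 7: $ e z (top = z).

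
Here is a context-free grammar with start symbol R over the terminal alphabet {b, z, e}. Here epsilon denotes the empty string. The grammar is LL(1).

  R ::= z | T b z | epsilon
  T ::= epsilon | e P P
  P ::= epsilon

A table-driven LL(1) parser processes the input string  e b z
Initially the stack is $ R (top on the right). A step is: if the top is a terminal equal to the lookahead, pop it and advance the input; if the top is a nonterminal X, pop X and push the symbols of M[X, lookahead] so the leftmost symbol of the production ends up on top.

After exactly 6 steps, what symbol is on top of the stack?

     Stack        Input    Action
  1  $ R          e b z $  expand R ::= T b z
  2  $ z b T      e b z $  expand T ::= e P P
  3  $ z b P P e  e b z $  match e
  4  $ z b P P    b z $    expand P ::= epsilon
  5  $ z b P      b z $    expand P ::= epsilon
  6  $ z b        b z $    match b
Stack after step 6: $ z (top = z).

z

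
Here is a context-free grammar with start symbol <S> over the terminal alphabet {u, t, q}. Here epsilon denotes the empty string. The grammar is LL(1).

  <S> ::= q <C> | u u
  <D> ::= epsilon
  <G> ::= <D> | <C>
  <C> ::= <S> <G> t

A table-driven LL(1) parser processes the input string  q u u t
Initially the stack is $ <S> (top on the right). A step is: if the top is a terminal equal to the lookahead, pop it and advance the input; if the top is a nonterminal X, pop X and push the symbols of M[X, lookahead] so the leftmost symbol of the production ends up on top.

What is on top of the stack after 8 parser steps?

t

     Stack        Input      Action
  1  $ <S>        q u u t $  expand <S> ::= q <C>
  2  $ <C> q      q u u t $  match q
  3  $ <C>        u u t $    expand <C> ::= <S> <G> t
  4  $ t <G> <S>  u u t $    expand <S> ::= u u
  5  $ t <G> u u  u u t $    match u
  6  $ t <G> u    u t $      match u
  7  $ t <G>      t $        expand <G> ::= <D>
  8  $ t <D>      t $        expand <D> ::= epsilon
Stack after step 8: $ t (top = t).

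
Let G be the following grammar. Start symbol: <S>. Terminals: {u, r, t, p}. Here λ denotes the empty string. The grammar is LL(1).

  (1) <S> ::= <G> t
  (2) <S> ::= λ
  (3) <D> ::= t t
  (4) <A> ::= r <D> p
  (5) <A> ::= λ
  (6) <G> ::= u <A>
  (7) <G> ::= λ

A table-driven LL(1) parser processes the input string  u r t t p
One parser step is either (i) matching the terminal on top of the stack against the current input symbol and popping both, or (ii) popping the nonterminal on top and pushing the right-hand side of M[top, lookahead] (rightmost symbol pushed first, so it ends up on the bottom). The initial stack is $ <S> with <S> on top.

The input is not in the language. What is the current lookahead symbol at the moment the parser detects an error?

$

      Stack        Input        Action
   1  $ <S>        u r t t p $  expand <S> ::= <G> t
   2  $ t <G>      u r t t p $  expand <G> ::= u <A>
   3  $ t <A> u    u r t t p $  match u
   4  $ t <A>      r t t p $    expand <A> ::= r <D> p
   5  $ t p <D> r  r t t p $    match r
   6  $ t p <D>    t t p $      expand <D> ::= t t
   7  $ t p t t    t t p $      match t
   8  $ t p t      t p $        match t
   9  $ t p        p $          match p
  10  $ t          $            error: top is terminal t but lookahead is $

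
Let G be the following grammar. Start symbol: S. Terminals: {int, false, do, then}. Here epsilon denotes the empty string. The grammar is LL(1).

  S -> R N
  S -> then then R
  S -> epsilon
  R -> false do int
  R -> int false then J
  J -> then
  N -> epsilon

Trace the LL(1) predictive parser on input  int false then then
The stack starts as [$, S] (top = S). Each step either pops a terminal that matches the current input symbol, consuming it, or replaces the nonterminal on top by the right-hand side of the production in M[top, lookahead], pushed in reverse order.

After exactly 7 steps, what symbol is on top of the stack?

N

     Stack                 Input                  Action
  1  $ S                   int false then then $  expand S -> R N
  2  $ N R                 int false then then $  expand R -> int false then J
  3  $ N J then false int  int false then then $  match int
  4  $ N J then false      false then then $      match false
  5  $ N J then            then then $            match then
  6  $ N J                 then $                 expand J -> then
  7  $ N then              then $                 match then
Stack after step 7: $ N (top = N).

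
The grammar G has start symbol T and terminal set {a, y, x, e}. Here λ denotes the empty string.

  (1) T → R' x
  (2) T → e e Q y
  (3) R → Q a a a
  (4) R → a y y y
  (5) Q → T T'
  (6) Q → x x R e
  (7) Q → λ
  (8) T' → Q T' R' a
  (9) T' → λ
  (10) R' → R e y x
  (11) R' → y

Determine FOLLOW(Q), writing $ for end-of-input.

FIRST(T): from T→R' x we get {a, e, x, y}; from T→e e Q y we get {e}. So FIRST(T) = {a, e, x, y}.
FIRST(Q): from Q→T T' we get {a, e, x, y}; from Q→x x R e we get {x}; from Q→λ we get {λ}. So FIRST(Q) = {λ, a, e, x, y}.
FIRST(R): from R→Q a a a we get {a, e, x, y}; from R→a y y y we get {a}. So FIRST(R) = {a, e, x, y}.
FIRST(R'): from R'→R e y x we get {a, e, x, y}; from R'→y we get {y}. So FIRST(R') = {a, e, x, y}.
FIRST(T'): from T'→Q T' R' a we get {a, e, x, y}; from T'→λ we get {λ}. So FIRST(T') = {λ, a, e, x, y}.
FOLLOW(T) includes $ since T is the start symbol.
FOLLOW(R): in Q→x x R e, R is followed by e with FIRST {e}; in R'→R e y x, R is followed by e y x with FIRST {e}. Thus FOLLOW(R) = {e}.
FOLLOW(Q): in T→e e Q y, Q is followed by y with FIRST {y}; in R→Q a a a, Q is followed by a a a with FIRST {a}; in T'→Q T' R' a, Q is followed by T' R' a with FIRST {a, e, x, y}. Thus FOLLOW(Q) = {a, e, x, y}.
FOLLOW(T): in Q→T T', T is followed by T' with FIRST {λ, a, e, x, y}; in Q→T T', the suffix after T is nullable, so FOLLOW(T) ⊇ FOLLOW(Q) = {a, e, x, y}. Thus FOLLOW(T) = {$, a, e, x, y}.
FOLLOW(T'): in Q→T T', the suffix after T' is empty, so FOLLOW(T') ⊇ FOLLOW(Q) = {a, e, x, y}; in T'→Q T' R' a, T' is followed by R' a with FIRST {a, e, x, y}. Thus FOLLOW(T') = {a, e, x, y}.
FOLLOW(R'): in T→R' x, R' is followed by x with FIRST {x}; in T'→Q T' R' a, R' is followed by a with FIRST {a}. Thus FOLLOW(R') = {a, x}.

{a, e, x, y}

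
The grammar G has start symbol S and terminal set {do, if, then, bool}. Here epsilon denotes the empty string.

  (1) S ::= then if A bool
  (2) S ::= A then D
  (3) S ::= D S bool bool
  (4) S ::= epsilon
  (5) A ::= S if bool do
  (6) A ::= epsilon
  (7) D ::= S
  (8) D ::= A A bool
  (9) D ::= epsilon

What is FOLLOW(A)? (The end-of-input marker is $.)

FIRST(S) = {epsilon, bool, if, then}  (via A then D, D S bool bool)
FIRST(A) = {epsilon, bool, if, then}  (via S if bool do)
FIRST(D) = {epsilon, bool, if, then}  (via S, A A bool)
FOLLOW(S) includes $ since S is the start symbol.
FOLLOW(A): in S::=then if A bool, A is followed by bool with FIRST {bool}; in S::=A then D, A is followed by then D with FIRST {then}; in D::=A A bool (occurrence 1), A is followed by A bool with FIRST {bool, if, then}; in D::=A A bool (occurrence 2), A is followed by bool with FIRST {bool}. Thus FOLLOW(A) = {bool, if, then}.
FOLLOW(S): in S::=D S bool bool, S is followed by bool bool with FIRST {bool}; in A::=S if bool do, S is followed by if bool do with FIRST {if}; in D::=S, the suffix after S is empty, so FOLLOW(S) ⊇ FOLLOW(D) = {$, bool, if, then}. Thus FOLLOW(S) = {$, bool, if, then}.
FOLLOW(D): in S::=A then D, the suffix after D is empty, so FOLLOW(D) ⊇ FOLLOW(S) = {$, bool, if, then}; in S::=D S bool bool, D is followed by S bool bool with FIRST {bool, if, then}. Thus FOLLOW(D) = {$, bool, if, then}.

{bool, if, then}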